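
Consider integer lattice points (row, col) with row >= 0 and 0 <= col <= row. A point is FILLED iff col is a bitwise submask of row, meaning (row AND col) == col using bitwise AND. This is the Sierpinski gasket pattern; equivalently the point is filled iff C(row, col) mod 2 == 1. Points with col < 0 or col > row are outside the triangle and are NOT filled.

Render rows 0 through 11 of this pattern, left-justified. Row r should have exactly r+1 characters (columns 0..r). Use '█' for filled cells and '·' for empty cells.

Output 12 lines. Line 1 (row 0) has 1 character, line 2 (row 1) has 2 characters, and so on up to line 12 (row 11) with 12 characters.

r0=0: █
r1=1: ██
r2=10: █·█
r3=11: ████
r4=100: █···█
r5=101: ██··██
r6=110: █·█·█·█
r7=111: ████████
r8=1000: █·······█
r9=1001: ██······██
r10=1010: █·█·····█·█
r11=1011: ████····████

Answer: █
██
█·█
████
█···█
██··██
█·█·█·█
████████
█·······█
██······██
█·█·····█·█
████····████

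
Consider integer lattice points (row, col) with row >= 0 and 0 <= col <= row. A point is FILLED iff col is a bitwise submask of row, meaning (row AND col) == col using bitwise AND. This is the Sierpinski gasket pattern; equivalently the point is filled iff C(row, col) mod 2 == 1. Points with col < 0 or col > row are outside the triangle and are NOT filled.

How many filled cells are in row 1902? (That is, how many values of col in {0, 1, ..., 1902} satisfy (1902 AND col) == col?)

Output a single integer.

1902 in binary = 11101101110
popcount(1902) = number of 1-bits in 11101101110 = 8
A col c satisfies (1902 AND c) == c iff every set bit of c is also set in 1902; each of the 8 set bits of 1902 can independently be on or off in c.
count = 2^8 = 256

Answer: 256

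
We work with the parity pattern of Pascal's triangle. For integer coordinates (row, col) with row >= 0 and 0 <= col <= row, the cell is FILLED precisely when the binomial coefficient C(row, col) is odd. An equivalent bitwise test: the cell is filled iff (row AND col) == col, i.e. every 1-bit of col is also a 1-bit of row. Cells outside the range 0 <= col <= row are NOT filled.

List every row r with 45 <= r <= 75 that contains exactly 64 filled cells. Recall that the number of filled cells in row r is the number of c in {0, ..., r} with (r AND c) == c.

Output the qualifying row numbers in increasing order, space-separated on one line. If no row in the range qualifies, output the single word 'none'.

Answer: 63

Derivation:
Row r has 2^popcount(r) filled cells, so we need popcount(r) = log2(64) = 6.
Scan r = 45..75 and keep those with exactly 6 one-bits:
r=45=101101 popcount=4 -> skip
r=46=101110 popcount=4 -> skip
r=47=101111 popcount=5 -> skip
r=48=110000 popcount=2 -> skip
r=49=110001 popcount=3 -> skip
r=50=110010 popcount=3 -> skip
r=51=110011 popcount=4 -> skip
r=52=110100 popcount=3 -> skip
r=53=110101 popcount=4 -> skip
r=54=110110 popcount=4 -> skip
r=55=110111 popcount=5 -> skip
r=56=111000 popcount=3 -> skip
r=57=111001 popcount=4 -> skip
r=58=111010 popcount=4 -> skip
r=59=111011 popcount=5 -> skip
r=60=111100 popcount=4 -> skip
r=61=111101 popcount=5 -> skip
r=62=111110 popcount=5 -> skip
r=63=111111 popcount=6 -> KEEP
r=64=1000000 popcount=1 -> skip
r=65=1000001 popcount=2 -> skip
r=66=1000010 popcount=2 -> skip
r=67=1000011 popcount=3 -> skip
r=68=1000100 popcount=2 -> skip
r=69=1000101 popcount=3 -> skip
r=70=1000110 popcount=3 -> skip
r=71=1000111 popcount=4 -> skip
r=72=1001000 popcount=2 -> skip
r=73=1001001 popcount=3 -> skip
r=74=1001010 popcount=3 -> skip
r=75=1001011 popcount=4 -> skip
Kept rows: 63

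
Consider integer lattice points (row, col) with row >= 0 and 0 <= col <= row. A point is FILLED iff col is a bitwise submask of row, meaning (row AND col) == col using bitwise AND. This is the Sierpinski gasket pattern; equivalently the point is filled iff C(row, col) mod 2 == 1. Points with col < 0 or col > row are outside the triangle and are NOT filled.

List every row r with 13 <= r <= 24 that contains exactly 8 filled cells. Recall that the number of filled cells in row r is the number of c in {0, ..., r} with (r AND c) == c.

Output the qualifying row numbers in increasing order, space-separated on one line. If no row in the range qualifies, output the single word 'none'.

Row r has 2^popcount(r) filled cells, so we need popcount(r) = log2(8) = 3.
Scan r = 13..24 and keep those with exactly 3 one-bits:
r=13=1101 popcount=3 -> KEEP
r=14=1110 popcount=3 -> KEEP
r=15=1111 popcount=4 -> skip
r=16=10000 popcount=1 -> skip
r=17=10001 popcount=2 -> skip
r=18=10010 popcount=2 -> skip
r=19=10011 popcount=3 -> KEEP
r=20=10100 popcount=2 -> skip
r=21=10101 popcount=3 -> KEEP
r=22=10110 popcount=3 -> KEEP
r=23=10111 popcount=4 -> skip
r=24=11000 popcount=2 -> skip
Kept rows: 13 14 19 21 22

Answer: 13 14 19 21 22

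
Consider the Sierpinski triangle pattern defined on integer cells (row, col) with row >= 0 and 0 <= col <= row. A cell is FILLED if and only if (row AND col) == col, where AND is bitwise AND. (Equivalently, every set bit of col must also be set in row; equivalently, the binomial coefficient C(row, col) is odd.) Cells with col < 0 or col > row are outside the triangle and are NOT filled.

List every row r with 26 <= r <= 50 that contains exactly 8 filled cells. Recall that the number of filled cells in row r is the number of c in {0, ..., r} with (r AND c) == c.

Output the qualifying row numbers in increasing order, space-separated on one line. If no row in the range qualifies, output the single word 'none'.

Row r has 2^popcount(r) filled cells, so we need popcount(r) = log2(8) = 3.
Scan r = 26..50 and keep those with exactly 3 one-bits:
r=26=11010 popcount=3 -> KEEP
r=27=11011 popcount=4 -> skip
r=28=11100 popcount=3 -> KEEP
r=29=11101 popcount=4 -> skip
r=30=11110 popcount=4 -> skip
r=31=11111 popcount=5 -> skip
r=32=100000 popcount=1 -> skip
r=33=100001 popcount=2 -> skip
r=34=100010 popcount=2 -> skip
r=35=100011 popcount=3 -> KEEP
r=36=100100 popcount=2 -> skip
r=37=100101 popcount=3 -> KEEP
r=38=100110 popcount=3 -> KEEP
r=39=100111 popcount=4 -> skip
r=40=101000 popcount=2 -> skip
r=41=101001 popcount=3 -> KEEP
r=42=101010 popcount=3 -> KEEP
r=43=101011 popcount=4 -> skip
r=44=101100 popcount=3 -> KEEP
r=45=101101 popcount=4 -> skip
r=46=101110 popcount=4 -> skip
r=47=101111 popcount=5 -> skip
r=48=110000 popcount=2 -> skip
r=49=110001 popcount=3 -> KEEP
r=50=110010 popcount=3 -> KEEP
Kept rows: 26 28 35 37 38 41 42 44 49 50

Answer: 26 28 35 37 38 41 42 44 49 50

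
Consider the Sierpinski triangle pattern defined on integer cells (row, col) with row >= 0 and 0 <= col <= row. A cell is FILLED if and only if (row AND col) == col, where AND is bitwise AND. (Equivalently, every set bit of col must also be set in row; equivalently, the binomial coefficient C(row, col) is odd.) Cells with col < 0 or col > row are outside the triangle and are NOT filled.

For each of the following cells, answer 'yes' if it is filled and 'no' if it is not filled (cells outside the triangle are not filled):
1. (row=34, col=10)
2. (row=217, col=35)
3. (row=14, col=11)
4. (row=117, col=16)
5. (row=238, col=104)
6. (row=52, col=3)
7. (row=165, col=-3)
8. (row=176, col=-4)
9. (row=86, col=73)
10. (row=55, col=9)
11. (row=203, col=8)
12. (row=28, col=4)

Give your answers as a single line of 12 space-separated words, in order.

(34,10): row=0b100010, col=0b1010, row AND col = 0b10 = 2; 2 != 10 -> empty
(217,35): row=0b11011001, col=0b100011, row AND col = 0b1 = 1; 1 != 35 -> empty
(14,11): row=0b1110, col=0b1011, row AND col = 0b1010 = 10; 10 != 11 -> empty
(117,16): row=0b1110101, col=0b10000, row AND col = 0b10000 = 16; 16 == 16 -> filled
(238,104): row=0b11101110, col=0b1101000, row AND col = 0b1101000 = 104; 104 == 104 -> filled
(52,3): row=0b110100, col=0b11, row AND col = 0b0 = 0; 0 != 3 -> empty
(165,-3): col outside [0, 165] -> not filled
(176,-4): col outside [0, 176] -> not filled
(86,73): row=0b1010110, col=0b1001001, row AND col = 0b1000000 = 64; 64 != 73 -> empty
(55,9): row=0b110111, col=0b1001, row AND col = 0b1 = 1; 1 != 9 -> empty
(203,8): row=0b11001011, col=0b1000, row AND col = 0b1000 = 8; 8 == 8 -> filled
(28,4): row=0b11100, col=0b100, row AND col = 0b100 = 4; 4 == 4 -> filled

Answer: no no no yes yes no no no no no yes yes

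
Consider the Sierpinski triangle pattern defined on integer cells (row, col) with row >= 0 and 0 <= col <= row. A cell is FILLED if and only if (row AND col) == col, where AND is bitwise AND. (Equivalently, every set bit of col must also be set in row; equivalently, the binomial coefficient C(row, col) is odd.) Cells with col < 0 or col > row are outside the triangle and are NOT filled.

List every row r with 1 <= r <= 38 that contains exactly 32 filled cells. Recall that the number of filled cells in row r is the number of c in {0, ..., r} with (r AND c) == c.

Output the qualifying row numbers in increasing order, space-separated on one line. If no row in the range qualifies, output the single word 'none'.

Row r has 2^popcount(r) filled cells, so we need popcount(r) = log2(32) = 5.
Scan r = 1..38 and keep those with exactly 5 one-bits:
r=1=1 popcount=1 -> skip
r=2=10 popcount=1 -> skip
r=3=11 popcount=2 -> skip
r=4=100 popcount=1 -> skip
r=5=101 popcount=2 -> skip
r=6=110 popcount=2 -> skip
r=7=111 popcount=3 -> skip
r=8=1000 popcount=1 -> skip
r=9=1001 popcount=2 -> skip
r=10=1010 popcount=2 -> skip
r=11=1011 popcount=3 -> skip
r=12=1100 popcount=2 -> skip
r=13=1101 popcount=3 -> skip
r=14=1110 popcount=3 -> skip
r=15=1111 popcount=4 -> skip
r=16=10000 popcount=1 -> skip
r=17=10001 popcount=2 -> skip
r=18=10010 popcount=2 -> skip
r=19=10011 popcount=3 -> skip
r=20=10100 popcount=2 -> skip
r=21=10101 popcount=3 -> skip
r=22=10110 popcount=3 -> skip
r=23=10111 popcount=4 -> skip
r=24=11000 popcount=2 -> skip
r=25=11001 popcount=3 -> skip
r=26=11010 popcount=3 -> skip
r=27=11011 popcount=4 -> skip
r=28=11100 popcount=3 -> skip
r=29=11101 popcount=4 -> skip
r=30=11110 popcount=4 -> skip
r=31=11111 popcount=5 -> KEEP
r=32=100000 popcount=1 -> skip
r=33=100001 popcount=2 -> skip
r=34=100010 popcount=2 -> skip
r=35=100011 popcount=3 -> skip
r=36=100100 popcount=2 -> skip
r=37=100101 popcount=3 -> skip
r=38=100110 popcount=3 -> skip
Kept rows: 31

Answer: 31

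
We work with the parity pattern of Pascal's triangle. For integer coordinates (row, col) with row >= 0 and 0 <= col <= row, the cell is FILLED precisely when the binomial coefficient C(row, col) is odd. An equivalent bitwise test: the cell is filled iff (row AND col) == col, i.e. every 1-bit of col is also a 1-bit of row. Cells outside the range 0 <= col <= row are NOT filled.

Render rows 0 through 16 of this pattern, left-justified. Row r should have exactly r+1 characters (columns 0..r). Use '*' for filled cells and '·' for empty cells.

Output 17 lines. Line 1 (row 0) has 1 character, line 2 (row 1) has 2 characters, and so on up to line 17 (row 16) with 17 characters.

r0=0: *
r1=1: **
r2=10: *·*
r3=11: ****
r4=100: *···*
r5=101: **··**
r6=110: *·*·*·*
r7=111: ********
r8=1000: *·······*
r9=1001: **······**
r10=1010: *·*·····*·*
r11=1011: ****····****
r12=1100: *···*···*···*
r13=1101: **··**··**··**
r14=1110: *·*·*·*·*·*·*·*
r15=1111: ****************
r16=10000: *···············*

Answer: *
**
*·*
****
*···*
**··**
*·*·*·*
********
*·······*
**······**
*·*·····*·*
****····****
*···*···*···*
**··**··**··**
*·*·*·*·*·*·*·*
****************
*···············*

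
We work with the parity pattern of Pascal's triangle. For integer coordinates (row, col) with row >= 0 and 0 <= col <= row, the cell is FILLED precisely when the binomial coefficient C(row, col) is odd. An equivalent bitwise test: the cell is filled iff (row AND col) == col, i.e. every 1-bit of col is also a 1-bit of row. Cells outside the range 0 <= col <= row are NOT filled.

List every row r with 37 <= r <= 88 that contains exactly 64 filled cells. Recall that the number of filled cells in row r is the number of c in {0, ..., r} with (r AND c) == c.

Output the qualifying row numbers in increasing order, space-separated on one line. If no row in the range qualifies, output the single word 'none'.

Row r has 2^popcount(r) filled cells, so we need popcount(r) = log2(64) = 6.
Scan r = 37..88 and keep those with exactly 6 one-bits:
r=37=100101 popcount=3 -> skip
r=38=100110 popcount=3 -> skip
r=39=100111 popcount=4 -> skip
r=40=101000 popcount=2 -> skip
r=41=101001 popcount=3 -> skip
r=42=101010 popcount=3 -> skip
r=43=101011 popcount=4 -> skip
r=44=101100 popcount=3 -> skip
r=45=101101 popcount=4 -> skip
r=46=101110 popcount=4 -> skip
r=47=101111 popcount=5 -> skip
r=48=110000 popcount=2 -> skip
r=49=110001 popcount=3 -> skip
r=50=110010 popcount=3 -> skip
r=51=110011 popcount=4 -> skip
r=52=110100 popcount=3 -> skip
r=53=110101 popcount=4 -> skip
r=54=110110 popcount=4 -> skip
r=55=110111 popcount=5 -> skip
r=56=111000 popcount=3 -> skip
r=57=111001 popcount=4 -> skip
r=58=111010 popcount=4 -> skip
r=59=111011 popcount=5 -> skip
r=60=111100 popcount=4 -> skip
r=61=111101 popcount=5 -> skip
r=62=111110 popcount=5 -> skip
r=63=111111 popcount=6 -> KEEP
r=64=1000000 popcount=1 -> skip
r=65=1000001 popcount=2 -> skip
r=66=1000010 popcount=2 -> skip
r=67=1000011 popcount=3 -> skip
r=68=1000100 popcount=2 -> skip
r=69=1000101 popcount=3 -> skip
r=70=1000110 popcount=3 -> skip
r=71=1000111 popcount=4 -> skip
r=72=1001000 popcount=2 -> skip
r=73=1001001 popcount=3 -> skip
r=74=1001010 popcount=3 -> skip
r=75=1001011 popcount=4 -> skip
r=76=1001100 popcount=3 -> skip
r=77=1001101 popcount=4 -> skip
r=78=1001110 popcount=4 -> skip
r=79=1001111 popcount=5 -> skip
r=80=1010000 popcount=2 -> skip
r=81=1010001 popcount=3 -> skip
r=82=1010010 popcount=3 -> skip
r=83=1010011 popcount=4 -> skip
r=84=1010100 popcount=3 -> skip
r=85=1010101 popcount=4 -> skip
r=86=1010110 popcount=4 -> skip
r=87=1010111 popcount=5 -> skip
r=88=1011000 popcount=3 -> skip
Kept rows: 63

Answer: 63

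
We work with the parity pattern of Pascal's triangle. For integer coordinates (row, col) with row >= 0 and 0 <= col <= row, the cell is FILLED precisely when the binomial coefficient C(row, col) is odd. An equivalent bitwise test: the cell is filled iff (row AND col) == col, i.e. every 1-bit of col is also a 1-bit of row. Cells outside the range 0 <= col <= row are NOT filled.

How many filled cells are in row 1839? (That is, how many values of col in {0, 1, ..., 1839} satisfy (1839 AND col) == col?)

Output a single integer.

1839 in binary = 11100101111
popcount(1839) = number of 1-bits in 11100101111 = 8
A col c satisfies (1839 AND c) == c iff every set bit of c is also set in 1839; each of the 8 set bits of 1839 can independently be on or off in c.
count = 2^8 = 256

Answer: 256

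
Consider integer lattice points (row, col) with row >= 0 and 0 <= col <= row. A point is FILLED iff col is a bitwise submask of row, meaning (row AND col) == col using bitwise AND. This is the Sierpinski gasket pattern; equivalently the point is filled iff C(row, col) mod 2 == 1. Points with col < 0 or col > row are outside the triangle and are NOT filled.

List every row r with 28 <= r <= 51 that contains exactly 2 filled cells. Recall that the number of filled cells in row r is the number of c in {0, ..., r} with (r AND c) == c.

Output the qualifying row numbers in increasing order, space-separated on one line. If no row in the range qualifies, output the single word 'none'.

Row r has 2^popcount(r) filled cells, so we need popcount(r) = log2(2) = 1.
Scan r = 28..51 and keep those with exactly 1 one-bits:
r=28=11100 popcount=3 -> skip
r=29=11101 popcount=4 -> skip
r=30=11110 popcount=4 -> skip
r=31=11111 popcount=5 -> skip
r=32=100000 popcount=1 -> KEEP
r=33=100001 popcount=2 -> skip
r=34=100010 popcount=2 -> skip
r=35=100011 popcount=3 -> skip
r=36=100100 popcount=2 -> skip
r=37=100101 popcount=3 -> skip
r=38=100110 popcount=3 -> skip
r=39=100111 popcount=4 -> skip
r=40=101000 popcount=2 -> skip
r=41=101001 popcount=3 -> skip
r=42=101010 popcount=3 -> skip
r=43=101011 popcount=4 -> skip
r=44=101100 popcount=3 -> skip
r=45=101101 popcount=4 -> skip
r=46=101110 popcount=4 -> skip
r=47=101111 popcount=5 -> skip
r=48=110000 popcount=2 -> skip
r=49=110001 popcount=3 -> skip
r=50=110010 popcount=3 -> skip
r=51=110011 popcount=4 -> skip
Kept rows: 32

Answer: 32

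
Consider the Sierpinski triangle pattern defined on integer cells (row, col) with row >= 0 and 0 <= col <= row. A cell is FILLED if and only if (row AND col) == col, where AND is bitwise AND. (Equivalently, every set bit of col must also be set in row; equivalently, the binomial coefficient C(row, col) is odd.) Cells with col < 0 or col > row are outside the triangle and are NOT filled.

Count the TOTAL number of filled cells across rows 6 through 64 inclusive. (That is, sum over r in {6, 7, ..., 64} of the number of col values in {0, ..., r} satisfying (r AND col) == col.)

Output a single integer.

Answer: 716

Derivation:
r6=110 pc2: +4 =4
r7=111 pc3: +8 =12
r8=1000 pc1: +2 =14
r9=1001 pc2: +4 =18
r10=1010 pc2: +4 =22
r11=1011 pc3: +8 =30
r12=1100 pc2: +4 =34
r13=1101 pc3: +8 =42
r14=1110 pc3: +8 =50
r15=1111 pc4: +16 =66
r16=10000 pc1: +2 =68
r17=10001 pc2: +4 =72
r18=10010 pc2: +4 =76
r19=10011 pc3: +8 =84
r20=10100 pc2: +4 =88
r21=10101 pc3: +8 =96
r22=10110 pc3: +8 =104
r23=10111 pc4: +16 =120
r24=11000 pc2: +4 =124
r25=11001 pc3: +8 =132
r26=11010 pc3: +8 =140
r27=11011 pc4: +16 =156
r28=11100 pc3: +8 =164
r29=11101 pc4: +16 =180
r30=11110 pc4: +16 =196
r31=11111 pc5: +32 =228
r32=100000 pc1: +2 =230
r33=100001 pc2: +4 =234
r34=100010 pc2: +4 =238
r35=100011 pc3: +8 =246
r36=100100 pc2: +4 =250
r37=100101 pc3: +8 =258
r38=100110 pc3: +8 =266
r39=100111 pc4: +16 =282
r40=101000 pc2: +4 =286
r41=101001 pc3: +8 =294
r42=101010 pc3: +8 =302
r43=101011 pc4: +16 =318
r44=101100 pc3: +8 =326
r45=101101 pc4: +16 =342
r46=101110 pc4: +16 =358
r47=101111 pc5: +32 =390
r48=110000 pc2: +4 =394
r49=110001 pc3: +8 =402
r50=110010 pc3: +8 =410
r51=110011 pc4: +16 =426
r52=110100 pc3: +8 =434
r53=110101 pc4: +16 =450
r54=110110 pc4: +16 =466
r55=110111 pc5: +32 =498
r56=111000 pc3: +8 =506
r57=111001 pc4: +16 =522
r58=111010 pc4: +16 =538
r59=111011 pc5: +32 =570
r60=111100 pc4: +16 =586
r61=111101 pc5: +32 =618
r62=111110 pc5: +32 =650
r63=111111 pc6: +64 =714
r64=1000000 pc1: +2 =716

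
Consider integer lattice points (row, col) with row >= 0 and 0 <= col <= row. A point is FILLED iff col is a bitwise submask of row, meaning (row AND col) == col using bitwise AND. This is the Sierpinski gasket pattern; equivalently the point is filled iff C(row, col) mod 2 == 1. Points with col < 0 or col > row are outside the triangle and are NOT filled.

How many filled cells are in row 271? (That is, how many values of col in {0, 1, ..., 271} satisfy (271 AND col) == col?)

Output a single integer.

271 in binary = 100001111
popcount(271) = number of 1-bits in 100001111 = 5
A col c satisfies (271 AND c) == c iff every set bit of c is also set in 271; each of the 5 set bits of 271 can independently be on or off in c.
count = 2^5 = 32

Answer: 32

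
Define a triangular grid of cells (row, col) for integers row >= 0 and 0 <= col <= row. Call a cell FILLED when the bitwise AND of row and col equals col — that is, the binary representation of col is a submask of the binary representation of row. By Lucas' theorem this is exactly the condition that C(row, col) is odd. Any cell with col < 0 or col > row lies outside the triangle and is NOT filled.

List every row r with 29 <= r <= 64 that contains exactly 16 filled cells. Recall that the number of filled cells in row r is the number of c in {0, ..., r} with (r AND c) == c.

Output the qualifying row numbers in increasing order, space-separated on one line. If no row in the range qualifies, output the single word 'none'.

Row r has 2^popcount(r) filled cells, so we need popcount(r) = log2(16) = 4.
Scan r = 29..64 and keep those with exactly 4 one-bits:
r=29=11101 popcount=4 -> KEEP
r=30=11110 popcount=4 -> KEEP
r=31=11111 popcount=5 -> skip
r=32=100000 popcount=1 -> skip
r=33=100001 popcount=2 -> skip
r=34=100010 popcount=2 -> skip
r=35=100011 popcount=3 -> skip
r=36=100100 popcount=2 -> skip
r=37=100101 popcount=3 -> skip
r=38=100110 popcount=3 -> skip
r=39=100111 popcount=4 -> KEEP
r=40=101000 popcount=2 -> skip
r=41=101001 popcount=3 -> skip
r=42=101010 popcount=3 -> skip
r=43=101011 popcount=4 -> KEEP
r=44=101100 popcount=3 -> skip
r=45=101101 popcount=4 -> KEEP
r=46=101110 popcount=4 -> KEEP
r=47=101111 popcount=5 -> skip
r=48=110000 popcount=2 -> skip
r=49=110001 popcount=3 -> skip
r=50=110010 popcount=3 -> skip
r=51=110011 popcount=4 -> KEEP
r=52=110100 popcount=3 -> skip
r=53=110101 popcount=4 -> KEEP
r=54=110110 popcount=4 -> KEEP
r=55=110111 popcount=5 -> skip
r=56=111000 popcount=3 -> skip
r=57=111001 popcount=4 -> KEEP
r=58=111010 popcount=4 -> KEEP
r=59=111011 popcount=5 -> skip
r=60=111100 popcount=4 -> KEEP
r=61=111101 popcount=5 -> skip
r=62=111110 popcount=5 -> skip
r=63=111111 popcount=6 -> skip
r=64=1000000 popcount=1 -> skip
Kept rows: 29 30 39 43 45 46 51 53 54 57 58 60

Answer: 29 30 39 43 45 46 51 53 54 57 58 60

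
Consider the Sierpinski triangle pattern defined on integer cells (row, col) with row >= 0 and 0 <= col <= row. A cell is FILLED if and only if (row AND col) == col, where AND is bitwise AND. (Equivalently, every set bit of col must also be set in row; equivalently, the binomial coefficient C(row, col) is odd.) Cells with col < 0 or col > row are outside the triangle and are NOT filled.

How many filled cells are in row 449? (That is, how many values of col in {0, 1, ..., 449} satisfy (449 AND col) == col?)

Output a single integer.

449 in binary = 111000001
popcount(449) = number of 1-bits in 111000001 = 4
A col c satisfies (449 AND c) == c iff every set bit of c is also set in 449; each of the 4 set bits of 449 can independently be on or off in c.
count = 2^4 = 16

Answer: 16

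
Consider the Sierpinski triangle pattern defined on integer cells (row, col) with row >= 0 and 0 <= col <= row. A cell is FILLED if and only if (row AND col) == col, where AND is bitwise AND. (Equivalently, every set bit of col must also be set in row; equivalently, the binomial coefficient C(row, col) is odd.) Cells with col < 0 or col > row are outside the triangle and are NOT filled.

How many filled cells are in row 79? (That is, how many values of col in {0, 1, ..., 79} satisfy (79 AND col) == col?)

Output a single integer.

Answer: 32

Derivation:
79 in binary = 1001111
popcount(79) = number of 1-bits in 1001111 = 5
A col c satisfies (79 AND c) == c iff every set bit of c is also set in 79; each of the 5 set bits of 79 can independently be on or off in c.
count = 2^5 = 32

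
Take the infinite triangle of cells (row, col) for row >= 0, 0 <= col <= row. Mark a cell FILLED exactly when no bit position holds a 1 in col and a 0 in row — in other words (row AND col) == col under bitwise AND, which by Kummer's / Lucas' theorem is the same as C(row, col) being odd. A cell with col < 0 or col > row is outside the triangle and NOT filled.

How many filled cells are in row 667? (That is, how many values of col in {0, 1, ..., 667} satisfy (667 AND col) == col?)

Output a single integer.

667 in binary = 1010011011
popcount(667) = number of 1-bits in 1010011011 = 6
A col c satisfies (667 AND c) == c iff every set bit of c is also set in 667; each of the 6 set bits of 667 can independently be on or off in c.
count = 2^6 = 64

Answer: 64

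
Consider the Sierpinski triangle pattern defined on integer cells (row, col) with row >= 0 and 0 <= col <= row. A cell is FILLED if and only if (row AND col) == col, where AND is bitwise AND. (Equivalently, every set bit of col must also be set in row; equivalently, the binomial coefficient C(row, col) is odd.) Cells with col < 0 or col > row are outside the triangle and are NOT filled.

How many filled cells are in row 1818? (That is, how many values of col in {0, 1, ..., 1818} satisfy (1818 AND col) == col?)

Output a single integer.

Answer: 64

Derivation:
1818 in binary = 11100011010
popcount(1818) = number of 1-bits in 11100011010 = 6
A col c satisfies (1818 AND c) == c iff every set bit of c is also set in 1818; each of the 6 set bits of 1818 can independently be on or off in c.
count = 2^6 = 64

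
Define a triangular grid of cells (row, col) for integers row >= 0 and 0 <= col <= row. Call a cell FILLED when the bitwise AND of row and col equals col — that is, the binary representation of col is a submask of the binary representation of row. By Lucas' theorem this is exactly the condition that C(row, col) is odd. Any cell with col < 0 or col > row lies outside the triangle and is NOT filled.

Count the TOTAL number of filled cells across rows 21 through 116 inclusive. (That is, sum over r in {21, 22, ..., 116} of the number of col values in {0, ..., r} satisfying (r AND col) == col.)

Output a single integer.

Answer: 1524

Derivation:
r21=10101 pc3: +8 =8
r22=10110 pc3: +8 =16
r23=10111 pc4: +16 =32
r24=11000 pc2: +4 =36
r25=11001 pc3: +8 =44
r26=11010 pc3: +8 =52
r27=11011 pc4: +16 =68
r28=11100 pc3: +8 =76
r29=11101 pc4: +16 =92
r30=11110 pc4: +16 =108
r31=11111 pc5: +32 =140
r32=100000 pc1: +2 =142
r33=100001 pc2: +4 =146
r34=100010 pc2: +4 =150
r35=100011 pc3: +8 =158
r36=100100 pc2: +4 =162
r37=100101 pc3: +8 =170
r38=100110 pc3: +8 =178
r39=100111 pc4: +16 =194
r40=101000 pc2: +4 =198
r41=101001 pc3: +8 =206
r42=101010 pc3: +8 =214
r43=101011 pc4: +16 =230
r44=101100 pc3: +8 =238
r45=101101 pc4: +16 =254
r46=101110 pc4: +16 =270
r47=101111 pc5: +32 =302
r48=110000 pc2: +4 =306
r49=110001 pc3: +8 =314
r50=110010 pc3: +8 =322
r51=110011 pc4: +16 =338
r52=110100 pc3: +8 =346
r53=110101 pc4: +16 =362
r54=110110 pc4: +16 =378
r55=110111 pc5: +32 =410
r56=111000 pc3: +8 =418
r57=111001 pc4: +16 =434
r58=111010 pc4: +16 =450
r59=111011 pc5: +32 =482
r60=111100 pc4: +16 =498
r61=111101 pc5: +32 =530
r62=111110 pc5: +32 =562
r63=111111 pc6: +64 =626
r64=1000000 pc1: +2 =628
r65=1000001 pc2: +4 =632
r66=1000010 pc2: +4 =636
r67=1000011 pc3: +8 =644
r68=1000100 pc2: +4 =648
r69=1000101 pc3: +8 =656
r70=1000110 pc3: +8 =664
r71=1000111 pc4: +16 =680
r72=1001000 pc2: +4 =684
r73=1001001 pc3: +8 =692
r74=1001010 pc3: +8 =700
r75=1001011 pc4: +16 =716
r76=1001100 pc3: +8 =724
r77=1001101 pc4: +16 =740
r78=1001110 pc4: +16 =756
r79=1001111 pc5: +32 =788
r80=1010000 pc2: +4 =792
r81=1010001 pc3: +8 =800
r82=1010010 pc3: +8 =808
r83=1010011 pc4: +16 =824
r84=1010100 pc3: +8 =832
r85=1010101 pc4: +16 =848
r86=1010110 pc4: +16 =864
r87=1010111 pc5: +32 =896
r88=1011000 pc3: +8 =904
r89=1011001 pc4: +16 =920
r90=1011010 pc4: +16 =936
r91=1011011 pc5: +32 =968
r92=1011100 pc4: +16 =984
r93=1011101 pc5: +32 =1016
r94=1011110 pc5: +32 =1048
r95=1011111 pc6: +64 =1112
r96=1100000 pc2: +4 =1116
r97=1100001 pc3: +8 =1124
r98=1100010 pc3: +8 =1132
r99=1100011 pc4: +16 =1148
r100=1100100 pc3: +8 =1156
r101=1100101 pc4: +16 =1172
r102=1100110 pc4: +16 =1188
r103=1100111 pc5: +32 =1220
r104=1101000 pc3: +8 =1228
r105=1101001 pc4: +16 =1244
r106=1101010 pc4: +16 =1260
r107=1101011 pc5: +32 =1292
r108=1101100 pc4: +16 =1308
r109=1101101 pc5: +32 =1340
r110=1101110 pc5: +32 =1372
r111=1101111 pc6: +64 =1436
r112=1110000 pc3: +8 =1444
r113=1110001 pc4: +16 =1460
r114=1110010 pc4: +16 =1476
r115=1110011 pc5: +32 =1508
r116=1110100 pc4: +16 =1524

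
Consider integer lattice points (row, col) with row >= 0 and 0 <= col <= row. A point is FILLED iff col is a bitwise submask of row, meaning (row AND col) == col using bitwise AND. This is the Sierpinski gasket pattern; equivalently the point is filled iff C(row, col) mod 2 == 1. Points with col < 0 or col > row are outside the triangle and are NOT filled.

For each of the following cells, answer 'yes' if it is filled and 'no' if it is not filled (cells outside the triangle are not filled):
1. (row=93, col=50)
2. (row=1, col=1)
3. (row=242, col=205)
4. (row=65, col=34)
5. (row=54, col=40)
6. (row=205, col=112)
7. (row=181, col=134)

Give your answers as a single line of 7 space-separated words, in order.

Answer: no yes no no no no no

Derivation:
(93,50): row=0b1011101, col=0b110010, row AND col = 0b10000 = 16; 16 != 50 -> empty
(1,1): row=0b1, col=0b1, row AND col = 0b1 = 1; 1 == 1 -> filled
(242,205): row=0b11110010, col=0b11001101, row AND col = 0b11000000 = 192; 192 != 205 -> empty
(65,34): row=0b1000001, col=0b100010, row AND col = 0b0 = 0; 0 != 34 -> empty
(54,40): row=0b110110, col=0b101000, row AND col = 0b100000 = 32; 32 != 40 -> empty
(205,112): row=0b11001101, col=0b1110000, row AND col = 0b1000000 = 64; 64 != 112 -> empty
(181,134): row=0b10110101, col=0b10000110, row AND col = 0b10000100 = 132; 132 != 134 -> empty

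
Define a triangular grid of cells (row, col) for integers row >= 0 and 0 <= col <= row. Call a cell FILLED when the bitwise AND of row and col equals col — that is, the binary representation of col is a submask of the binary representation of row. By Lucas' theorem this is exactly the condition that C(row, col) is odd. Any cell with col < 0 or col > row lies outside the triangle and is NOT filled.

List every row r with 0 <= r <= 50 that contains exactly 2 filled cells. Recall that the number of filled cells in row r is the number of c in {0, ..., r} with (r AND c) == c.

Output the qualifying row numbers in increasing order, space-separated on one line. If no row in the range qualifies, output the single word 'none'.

Row r has 2^popcount(r) filled cells, so we need popcount(r) = log2(2) = 1.
Scan r = 0..50 and keep those with exactly 1 one-bits:
r=0=0 popcount=0 -> skip
r=1=1 popcount=1 -> KEEP
r=2=10 popcount=1 -> KEEP
r=3=11 popcount=2 -> skip
r=4=100 popcount=1 -> KEEP
r=5=101 popcount=2 -> skip
r=6=110 popcount=2 -> skip
r=7=111 popcount=3 -> skip
r=8=1000 popcount=1 -> KEEP
r=9=1001 popcount=2 -> skip
r=10=1010 popcount=2 -> skip
r=11=1011 popcount=3 -> skip
r=12=1100 popcount=2 -> skip
r=13=1101 popcount=3 -> skip
r=14=1110 popcount=3 -> skip
r=15=1111 popcount=4 -> skip
r=16=10000 popcount=1 -> KEEP
r=17=10001 popcount=2 -> skip
r=18=10010 popcount=2 -> skip
r=19=10011 popcount=3 -> skip
r=20=10100 popcount=2 -> skip
r=21=10101 popcount=3 -> skip
r=22=10110 popcount=3 -> skip
r=23=10111 popcount=4 -> skip
r=24=11000 popcount=2 -> skip
r=25=11001 popcount=3 -> skip
r=26=11010 popcount=3 -> skip
r=27=11011 popcount=4 -> skip
r=28=11100 popcount=3 -> skip
r=29=11101 popcount=4 -> skip
r=30=11110 popcount=4 -> skip
r=31=11111 popcount=5 -> skip
r=32=100000 popcount=1 -> KEEP
r=33=100001 popcount=2 -> skip
r=34=100010 popcount=2 -> skip
r=35=100011 popcount=3 -> skip
r=36=100100 popcount=2 -> skip
r=37=100101 popcount=3 -> skip
r=38=100110 popcount=3 -> skip
r=39=100111 popcount=4 -> skip
r=40=101000 popcount=2 -> skip
r=41=101001 popcount=3 -> skip
r=42=101010 popcount=3 -> skip
r=43=101011 popcount=4 -> skip
r=44=101100 popcount=3 -> skip
r=45=101101 popcount=4 -> skip
r=46=101110 popcount=4 -> skip
r=47=101111 popcount=5 -> skip
r=48=110000 popcount=2 -> skip
r=49=110001 popcount=3 -> skip
r=50=110010 popcount=3 -> skip
Kept rows: 1 2 4 8 16 32

Answer: 1 2 4 8 16 32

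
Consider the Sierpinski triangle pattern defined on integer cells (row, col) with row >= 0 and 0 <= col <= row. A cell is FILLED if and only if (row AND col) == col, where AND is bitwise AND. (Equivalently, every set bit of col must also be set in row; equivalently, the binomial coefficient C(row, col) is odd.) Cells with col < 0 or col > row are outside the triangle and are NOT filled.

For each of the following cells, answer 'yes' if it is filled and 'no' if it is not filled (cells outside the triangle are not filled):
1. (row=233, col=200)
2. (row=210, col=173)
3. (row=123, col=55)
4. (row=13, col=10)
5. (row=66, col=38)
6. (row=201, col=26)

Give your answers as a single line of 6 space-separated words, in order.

Answer: yes no no no no no

Derivation:
(233,200): row=0b11101001, col=0b11001000, row AND col = 0b11001000 = 200; 200 == 200 -> filled
(210,173): row=0b11010010, col=0b10101101, row AND col = 0b10000000 = 128; 128 != 173 -> empty
(123,55): row=0b1111011, col=0b110111, row AND col = 0b110011 = 51; 51 != 55 -> empty
(13,10): row=0b1101, col=0b1010, row AND col = 0b1000 = 8; 8 != 10 -> empty
(66,38): row=0b1000010, col=0b100110, row AND col = 0b10 = 2; 2 != 38 -> empty
(201,26): row=0b11001001, col=0b11010, row AND col = 0b1000 = 8; 8 != 26 -> empty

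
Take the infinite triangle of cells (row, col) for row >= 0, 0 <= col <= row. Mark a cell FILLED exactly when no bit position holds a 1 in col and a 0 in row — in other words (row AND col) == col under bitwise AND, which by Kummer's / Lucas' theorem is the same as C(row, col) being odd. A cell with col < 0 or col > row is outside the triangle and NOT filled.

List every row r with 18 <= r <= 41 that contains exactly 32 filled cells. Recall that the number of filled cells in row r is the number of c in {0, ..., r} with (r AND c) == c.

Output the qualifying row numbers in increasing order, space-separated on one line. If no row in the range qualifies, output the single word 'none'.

Answer: 31

Derivation:
Row r has 2^popcount(r) filled cells, so we need popcount(r) = log2(32) = 5.
Scan r = 18..41 and keep those with exactly 5 one-bits:
r=18=10010 popcount=2 -> skip
r=19=10011 popcount=3 -> skip
r=20=10100 popcount=2 -> skip
r=21=10101 popcount=3 -> skip
r=22=10110 popcount=3 -> skip
r=23=10111 popcount=4 -> skip
r=24=11000 popcount=2 -> skip
r=25=11001 popcount=3 -> skip
r=26=11010 popcount=3 -> skip
r=27=11011 popcount=4 -> skip
r=28=11100 popcount=3 -> skip
r=29=11101 popcount=4 -> skip
r=30=11110 popcount=4 -> skip
r=31=11111 popcount=5 -> KEEP
r=32=100000 popcount=1 -> skip
r=33=100001 popcount=2 -> skip
r=34=100010 popcount=2 -> skip
r=35=100011 popcount=3 -> skip
r=36=100100 popcount=2 -> skip
r=37=100101 popcount=3 -> skip
r=38=100110 popcount=3 -> skip
r=39=100111 popcount=4 -> skip
r=40=101000 popcount=2 -> skip
r=41=101001 popcount=3 -> skip
Kept rows: 31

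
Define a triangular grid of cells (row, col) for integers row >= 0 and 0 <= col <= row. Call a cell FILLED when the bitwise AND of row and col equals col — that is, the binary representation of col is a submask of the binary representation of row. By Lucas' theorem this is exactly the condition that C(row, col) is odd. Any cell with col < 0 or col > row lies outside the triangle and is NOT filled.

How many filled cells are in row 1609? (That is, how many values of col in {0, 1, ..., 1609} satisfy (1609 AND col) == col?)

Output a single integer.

Answer: 32

Derivation:
1609 in binary = 11001001001
popcount(1609) = number of 1-bits in 11001001001 = 5
A col c satisfies (1609 AND c) == c iff every set bit of c is also set in 1609; each of the 5 set bits of 1609 can independently be on or off in c.
count = 2^5 = 32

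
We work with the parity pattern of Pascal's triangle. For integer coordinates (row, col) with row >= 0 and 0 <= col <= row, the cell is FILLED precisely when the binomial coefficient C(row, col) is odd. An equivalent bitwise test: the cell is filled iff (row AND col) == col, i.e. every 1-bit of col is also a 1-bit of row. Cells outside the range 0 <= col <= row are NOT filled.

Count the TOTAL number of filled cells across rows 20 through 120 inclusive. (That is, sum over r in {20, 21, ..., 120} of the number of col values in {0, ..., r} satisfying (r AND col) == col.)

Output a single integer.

Answer: 1672

Derivation:
r20=10100 pc2: +4 =4
r21=10101 pc3: +8 =12
r22=10110 pc3: +8 =20
r23=10111 pc4: +16 =36
r24=11000 pc2: +4 =40
r25=11001 pc3: +8 =48
r26=11010 pc3: +8 =56
r27=11011 pc4: +16 =72
r28=11100 pc3: +8 =80
r29=11101 pc4: +16 =96
r30=11110 pc4: +16 =112
r31=11111 pc5: +32 =144
r32=100000 pc1: +2 =146
r33=100001 pc2: +4 =150
r34=100010 pc2: +4 =154
r35=100011 pc3: +8 =162
r36=100100 pc2: +4 =166
r37=100101 pc3: +8 =174
r38=100110 pc3: +8 =182
r39=100111 pc4: +16 =198
r40=101000 pc2: +4 =202
r41=101001 pc3: +8 =210
r42=101010 pc3: +8 =218
r43=101011 pc4: +16 =234
r44=101100 pc3: +8 =242
r45=101101 pc4: +16 =258
r46=101110 pc4: +16 =274
r47=101111 pc5: +32 =306
r48=110000 pc2: +4 =310
r49=110001 pc3: +8 =318
r50=110010 pc3: +8 =326
r51=110011 pc4: +16 =342
r52=110100 pc3: +8 =350
r53=110101 pc4: +16 =366
r54=110110 pc4: +16 =382
r55=110111 pc5: +32 =414
r56=111000 pc3: +8 =422
r57=111001 pc4: +16 =438
r58=111010 pc4: +16 =454
r59=111011 pc5: +32 =486
r60=111100 pc4: +16 =502
r61=111101 pc5: +32 =534
r62=111110 pc5: +32 =566
r63=111111 pc6: +64 =630
r64=1000000 pc1: +2 =632
r65=1000001 pc2: +4 =636
r66=1000010 pc2: +4 =640
r67=1000011 pc3: +8 =648
r68=1000100 pc2: +4 =652
r69=1000101 pc3: +8 =660
r70=1000110 pc3: +8 =668
r71=1000111 pc4: +16 =684
r72=1001000 pc2: +4 =688
r73=1001001 pc3: +8 =696
r74=1001010 pc3: +8 =704
r75=1001011 pc4: +16 =720
r76=1001100 pc3: +8 =728
r77=1001101 pc4: +16 =744
r78=1001110 pc4: +16 =760
r79=1001111 pc5: +32 =792
r80=1010000 pc2: +4 =796
r81=1010001 pc3: +8 =804
r82=1010010 pc3: +8 =812
r83=1010011 pc4: +16 =828
r84=1010100 pc3: +8 =836
r85=1010101 pc4: +16 =852
r86=1010110 pc4: +16 =868
r87=1010111 pc5: +32 =900
r88=1011000 pc3: +8 =908
r89=1011001 pc4: +16 =924
r90=1011010 pc4: +16 =940
r91=1011011 pc5: +32 =972
r92=1011100 pc4: +16 =988
r93=1011101 pc5: +32 =1020
r94=1011110 pc5: +32 =1052
r95=1011111 pc6: +64 =1116
r96=1100000 pc2: +4 =1120
r97=1100001 pc3: +8 =1128
r98=1100010 pc3: +8 =1136
r99=1100011 pc4: +16 =1152
r100=1100100 pc3: +8 =1160
r101=1100101 pc4: +16 =1176
r102=1100110 pc4: +16 =1192
r103=1100111 pc5: +32 =1224
r104=1101000 pc3: +8 =1232
r105=1101001 pc4: +16 =1248
r106=1101010 pc4: +16 =1264
r107=1101011 pc5: +32 =1296
r108=1101100 pc4: +16 =1312
r109=1101101 pc5: +32 =1344
r110=1101110 pc5: +32 =1376
r111=1101111 pc6: +64 =1440
r112=1110000 pc3: +8 =1448
r113=1110001 pc4: +16 =1464
r114=1110010 pc4: +16 =1480
r115=1110011 pc5: +32 =1512
r116=1110100 pc4: +16 =1528
r117=1110101 pc5: +32 =1560
r118=1110110 pc5: +32 =1592
r119=1110111 pc6: +64 =1656
r120=1111000 pc4: +16 =1672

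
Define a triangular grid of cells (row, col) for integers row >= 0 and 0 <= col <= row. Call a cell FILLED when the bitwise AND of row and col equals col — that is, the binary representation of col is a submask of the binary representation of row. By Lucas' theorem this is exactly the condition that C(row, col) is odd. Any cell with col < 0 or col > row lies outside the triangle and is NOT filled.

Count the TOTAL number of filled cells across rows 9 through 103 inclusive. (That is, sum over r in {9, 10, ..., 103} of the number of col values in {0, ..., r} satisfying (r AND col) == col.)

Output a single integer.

r9=1001 pc2: +4 =4
r10=1010 pc2: +4 =8
r11=1011 pc3: +8 =16
r12=1100 pc2: +4 =20
r13=1101 pc3: +8 =28
r14=1110 pc3: +8 =36
r15=1111 pc4: +16 =52
r16=10000 pc1: +2 =54
r17=10001 pc2: +4 =58
r18=10010 pc2: +4 =62
r19=10011 pc3: +8 =70
r20=10100 pc2: +4 =74
r21=10101 pc3: +8 =82
r22=10110 pc3: +8 =90
r23=10111 pc4: +16 =106
r24=11000 pc2: +4 =110
r25=11001 pc3: +8 =118
r26=11010 pc3: +8 =126
r27=11011 pc4: +16 =142
r28=11100 pc3: +8 =150
r29=11101 pc4: +16 =166
r30=11110 pc4: +16 =182
r31=11111 pc5: +32 =214
r32=100000 pc1: +2 =216
r33=100001 pc2: +4 =220
r34=100010 pc2: +4 =224
r35=100011 pc3: +8 =232
r36=100100 pc2: +4 =236
r37=100101 pc3: +8 =244
r38=100110 pc3: +8 =252
r39=100111 pc4: +16 =268
r40=101000 pc2: +4 =272
r41=101001 pc3: +8 =280
r42=101010 pc3: +8 =288
r43=101011 pc4: +16 =304
r44=101100 pc3: +8 =312
r45=101101 pc4: +16 =328
r46=101110 pc4: +16 =344
r47=101111 pc5: +32 =376
r48=110000 pc2: +4 =380
r49=110001 pc3: +8 =388
r50=110010 pc3: +8 =396
r51=110011 pc4: +16 =412
r52=110100 pc3: +8 =420
r53=110101 pc4: +16 =436
r54=110110 pc4: +16 =452
r55=110111 pc5: +32 =484
r56=111000 pc3: +8 =492
r57=111001 pc4: +16 =508
r58=111010 pc4: +16 =524
r59=111011 pc5: +32 =556
r60=111100 pc4: +16 =572
r61=111101 pc5: +32 =604
r62=111110 pc5: +32 =636
r63=111111 pc6: +64 =700
r64=1000000 pc1: +2 =702
r65=1000001 pc2: +4 =706
r66=1000010 pc2: +4 =710
r67=1000011 pc3: +8 =718
r68=1000100 pc2: +4 =722
r69=1000101 pc3: +8 =730
r70=1000110 pc3: +8 =738
r71=1000111 pc4: +16 =754
r72=1001000 pc2: +4 =758
r73=1001001 pc3: +8 =766
r74=1001010 pc3: +8 =774
r75=1001011 pc4: +16 =790
r76=1001100 pc3: +8 =798
r77=1001101 pc4: +16 =814
r78=1001110 pc4: +16 =830
r79=1001111 pc5: +32 =862
r80=1010000 pc2: +4 =866
r81=1010001 pc3: +8 =874
r82=1010010 pc3: +8 =882
r83=1010011 pc4: +16 =898
r84=1010100 pc3: +8 =906
r85=1010101 pc4: +16 =922
r86=1010110 pc4: +16 =938
r87=1010111 pc5: +32 =970
r88=1011000 pc3: +8 =978
r89=1011001 pc4: +16 =994
r90=1011010 pc4: +16 =1010
r91=1011011 pc5: +32 =1042
r92=1011100 pc4: +16 =1058
r93=1011101 pc5: +32 =1090
r94=1011110 pc5: +32 =1122
r95=1011111 pc6: +64 =1186
r96=1100000 pc2: +4 =1190
r97=1100001 pc3: +8 =1198
r98=1100010 pc3: +8 =1206
r99=1100011 pc4: +16 =1222
r100=1100100 pc3: +8 =1230
r101=1100101 pc4: +16 =1246
r102=1100110 pc4: +16 =1262
r103=1100111 pc5: +32 =1294

Answer: 1294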